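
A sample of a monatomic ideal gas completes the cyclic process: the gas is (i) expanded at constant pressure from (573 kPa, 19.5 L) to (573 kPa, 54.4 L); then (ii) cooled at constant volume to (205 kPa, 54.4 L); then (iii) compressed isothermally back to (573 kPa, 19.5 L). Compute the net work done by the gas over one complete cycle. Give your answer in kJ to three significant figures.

Leg (i): W = PΔV = (573)(54.4 − 19.5) = 19998 J.
Leg (ii): W = 0.
Leg (iii): W = PᵢVᵢ ln(V_f/Vᵢ) = (11152) ln(19.5/54.4) = -11441 J.
W_net = 19998 − 11441 = 8556 J.

W_net ≈ 8.56 kJ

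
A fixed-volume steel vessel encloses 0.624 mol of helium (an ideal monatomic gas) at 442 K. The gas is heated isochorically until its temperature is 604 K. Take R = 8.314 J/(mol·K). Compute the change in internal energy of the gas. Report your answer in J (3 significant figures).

ΔU ≈ 1260 J

Constant volume ⇒ W = 0, so Q = ΔU = nCᵥΔT with Cᵥ = 3R/2 = 12.47 J/(mol·K).
ΔU = (0.624)(12.47)(604 − 442) = 1261 J.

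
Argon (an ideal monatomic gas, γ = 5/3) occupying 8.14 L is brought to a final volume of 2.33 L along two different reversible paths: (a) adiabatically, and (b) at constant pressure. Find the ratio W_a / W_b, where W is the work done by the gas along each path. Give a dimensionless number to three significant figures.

W_a / W_b ≈ 2.74

Path (a) adiabatic: W = P₁V₁(1 − (V₁/V₂)^(γ−1))/(γ−1) → W_a/(P₁V₁) = -1.954.
Path (b) isobaric: W = P₁(V₂ − V₁) → W_b/(P₁V₁) = -0.7138.
W_a / W_b = -1.954 / -0.7138 = 2.737.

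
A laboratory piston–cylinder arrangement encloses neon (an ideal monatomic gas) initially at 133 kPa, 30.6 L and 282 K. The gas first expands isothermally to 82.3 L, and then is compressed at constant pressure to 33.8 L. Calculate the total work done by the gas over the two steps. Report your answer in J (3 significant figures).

Step 1 (isothermal): W = P₁V₁ ln(V₂/V₁) = (4070) ln(82.3/30.6) = 4027 J.
After step 1: P = 49.45 kPa, V = 82.3 L, T = 282 K.
Step 2 (isobaric): W = PΔV = (49.45 kPa)(33.8 − 82.3 L) = -2398 J.
W_total = 4027 − 2398 = 1628 J.

W_total ≈ 1630 J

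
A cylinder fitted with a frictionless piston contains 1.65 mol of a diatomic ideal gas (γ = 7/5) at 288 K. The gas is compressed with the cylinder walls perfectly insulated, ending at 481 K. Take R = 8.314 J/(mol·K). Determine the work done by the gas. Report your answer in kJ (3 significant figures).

W ≈ -6.62 kJ

Adiabatic ⇒ Q = 0, so W_by = −ΔU = nCᵥ(T₁ − T₂).
Cᵥ = 5R/2 = 20.79 J/(mol·K).
W = (1.65)(20.79)(288 − 481) = -6619 J.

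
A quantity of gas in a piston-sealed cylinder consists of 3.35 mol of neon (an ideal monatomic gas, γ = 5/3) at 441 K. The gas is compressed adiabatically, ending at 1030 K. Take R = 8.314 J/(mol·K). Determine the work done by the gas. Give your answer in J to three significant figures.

Adiabatic ⇒ Q = 0, so W_by = −ΔU = nCᵥ(T₁ − T₂).
Cᵥ = 3R/2 = 12.47 J/(mol·K).
W = (3.35)(12.47)(441 − 1030) = -24607 J.

W ≈ -24600 J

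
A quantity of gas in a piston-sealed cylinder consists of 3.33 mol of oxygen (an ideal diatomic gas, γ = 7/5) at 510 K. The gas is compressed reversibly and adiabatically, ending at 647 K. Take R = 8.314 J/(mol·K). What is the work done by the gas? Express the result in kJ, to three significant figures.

Adiabatic ⇒ Q = 0, so W_by = −ΔU = nCᵥ(T₁ − T₂).
Cᵥ = 5R/2 = 20.79 J/(mol·K).
W = (3.33)(20.79)(510 − 647) = -9482 J.

W ≈ -9.48 kJ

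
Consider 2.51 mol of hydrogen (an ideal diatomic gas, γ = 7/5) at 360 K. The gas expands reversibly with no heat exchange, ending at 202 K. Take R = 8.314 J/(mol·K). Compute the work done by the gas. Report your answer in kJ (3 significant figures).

Adiabatic ⇒ Q = 0, so W_by = −ΔU = nCᵥ(T₁ − T₂).
Cᵥ = 5R/2 = 20.79 J/(mol·K).
W = (2.51)(20.79)(360 − 202) = 8243 J.

W ≈ 8.24 kJ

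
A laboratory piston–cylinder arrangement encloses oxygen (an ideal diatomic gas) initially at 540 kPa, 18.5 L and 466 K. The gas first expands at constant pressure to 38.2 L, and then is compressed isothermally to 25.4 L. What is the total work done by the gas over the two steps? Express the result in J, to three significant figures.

W_total ≈ 2220 J

Step 1 (isobaric): W = PΔV = (540 kPa)(38.2 − 18.5 L) = 10638 J.
After step 1: P = 540 kPa, V = 38.2 L, T = 962.2 K.
Step 2 (isothermal): W = P₁V₁ ln(V₂/V₁) = (20628) ln(25.4/38.2) = -8418 J.
W_total = 10638 − 8418 = 2220 J.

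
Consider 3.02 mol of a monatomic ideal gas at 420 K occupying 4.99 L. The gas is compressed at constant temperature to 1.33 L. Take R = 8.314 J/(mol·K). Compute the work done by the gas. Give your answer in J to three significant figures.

Isothermal: W = nRT ln(V₂/V₁).
W = (3.02)(8.314)(420) × ln(1.33/4.99)
  = 10545 × -1.322
W_by_gas = -13944 J.

W ≈ -13900 J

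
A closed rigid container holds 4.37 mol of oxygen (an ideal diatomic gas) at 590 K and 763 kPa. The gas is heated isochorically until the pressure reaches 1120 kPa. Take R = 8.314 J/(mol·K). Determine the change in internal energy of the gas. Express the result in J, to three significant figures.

Constant volume ⇒ W = 0, so Q = ΔU = nCᵥΔT with Cᵥ = 5R/2 = 20.79 J/(mol·K).
At constant V, T₂/T₁ = P₂/P₁ ⇒ ΔT = T₁(P₂/P₁ − 1) = 590·(1120/763 − 1) = 276.1 K.
ΔU = (4.37)(20.79)(276.1) = 25074 J.

ΔU ≈ 25100 J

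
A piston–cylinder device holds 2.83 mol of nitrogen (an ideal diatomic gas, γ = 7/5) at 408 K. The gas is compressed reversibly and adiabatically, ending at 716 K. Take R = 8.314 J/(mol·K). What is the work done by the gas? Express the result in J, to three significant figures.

Adiabatic ⇒ Q = 0, so W_by = −ΔU = nCᵥ(T₁ − T₂).
Cᵥ = 5R/2 = 20.79 J/(mol·K).
W = (2.83)(20.79)(408 − 716) = -18117 J.

W ≈ -18100 J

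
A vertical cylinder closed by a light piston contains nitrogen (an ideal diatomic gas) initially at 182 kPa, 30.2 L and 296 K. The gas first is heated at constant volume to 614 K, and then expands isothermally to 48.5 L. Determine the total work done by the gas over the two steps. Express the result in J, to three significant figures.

Step 1 (isochoric): W = 0 (constant volume).
After step 1: P = 377.5 kPa (V unchanged).
Step 2 (isothermal): W = P₁V₁ ln(V₂/V₁) = (11401) ln(48.5/30.2) = 5401 J.
W_total = 0 + 5401 = 5401 J.

W_total ≈ 5400 J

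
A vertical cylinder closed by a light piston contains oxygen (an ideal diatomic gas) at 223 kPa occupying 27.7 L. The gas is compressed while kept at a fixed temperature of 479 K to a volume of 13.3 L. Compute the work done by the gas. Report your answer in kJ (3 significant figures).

W ≈ -4.53 kJ

Isothermal: W = nRT ln(V₂/V₁) = P₁V₁ ln(V₂/V₁).
P₁V₁ = (223 kPa)(27.7 L) = 6177 J.
W = 6177 × ln(13.3/27.7) = 6177 × -0.7337
W_by_gas = -4532 J.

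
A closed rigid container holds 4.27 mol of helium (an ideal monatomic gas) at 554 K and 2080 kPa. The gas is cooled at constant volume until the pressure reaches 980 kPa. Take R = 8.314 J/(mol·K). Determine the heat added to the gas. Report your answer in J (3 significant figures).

Constant volume ⇒ W = 0, so Q = ΔU = nCᵥΔT with Cᵥ = 3R/2 = 12.47 J/(mol·K).
At constant V, T₂/T₁ = P₂/P₁ ⇒ ΔT = T₁(P₂/P₁ − 1) = 554·(980/2080 − 1) = -293 K.
ΔU = (4.27)(12.47)(-293) = -15602 J.

Q ≈ -15600 J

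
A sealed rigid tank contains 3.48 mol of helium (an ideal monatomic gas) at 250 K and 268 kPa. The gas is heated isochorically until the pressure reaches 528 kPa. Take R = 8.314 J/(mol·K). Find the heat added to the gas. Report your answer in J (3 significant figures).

Q ≈ 10500 J

Constant volume ⇒ W = 0, so Q = ΔU = nCᵥΔT with Cᵥ = 3R/2 = 12.47 J/(mol·K).
At constant V, T₂/T₁ = P₂/P₁ ⇒ ΔT = T₁(P₂/P₁ − 1) = 250·(528/268 − 1) = 242.5 K.
ΔU = (3.48)(12.47)(242.5) = 10526 J.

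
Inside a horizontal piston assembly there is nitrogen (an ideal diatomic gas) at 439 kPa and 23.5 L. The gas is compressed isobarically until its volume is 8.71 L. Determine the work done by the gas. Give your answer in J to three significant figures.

W ≈ -6490 J

Isobaric: W = P ΔV.
W = (439 kPa)(8.71 − 23.5 L) = (439)(-14.79) = -6493 J.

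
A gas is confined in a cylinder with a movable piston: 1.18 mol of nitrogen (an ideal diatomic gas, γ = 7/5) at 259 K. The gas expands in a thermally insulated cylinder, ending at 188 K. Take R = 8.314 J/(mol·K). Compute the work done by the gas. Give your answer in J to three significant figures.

W ≈ 1740 J

Adiabatic ⇒ Q = 0, so W_by = −ΔU = nCᵥ(T₁ − T₂).
Cᵥ = 5R/2 = 20.79 J/(mol·K).
W = (1.18)(20.79)(259 − 188) = 1741 J.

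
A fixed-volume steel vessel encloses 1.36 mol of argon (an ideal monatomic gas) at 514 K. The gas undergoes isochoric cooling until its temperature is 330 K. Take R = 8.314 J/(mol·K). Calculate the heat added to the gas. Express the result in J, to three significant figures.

Constant volume ⇒ W = 0, so Q = ΔU = nCᵥΔT with Cᵥ = 3R/2 = 12.47 J/(mol·K).
ΔU = (1.36)(12.47)(330 − 514) = -3121 J.

Q ≈ -3120 J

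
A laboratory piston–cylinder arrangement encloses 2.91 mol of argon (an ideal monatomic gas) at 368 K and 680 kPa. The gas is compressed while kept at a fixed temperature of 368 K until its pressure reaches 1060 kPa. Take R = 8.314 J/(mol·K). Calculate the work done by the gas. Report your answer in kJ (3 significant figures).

W ≈ -3.95 kJ

Isothermal process: W = nRT ln(V₂/V₁) = nRT ln(P₁/P₂).
W = (2.91)(8.314)(368) × ln(680/1060)
  = 8903 × ln(0.6415) = 8903 × -0.4439
W_by_gas = -3952 J.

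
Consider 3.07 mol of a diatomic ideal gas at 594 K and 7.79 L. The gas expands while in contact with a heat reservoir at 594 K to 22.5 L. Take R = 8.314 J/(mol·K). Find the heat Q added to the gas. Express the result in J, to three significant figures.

Isothermal ⇒ ΔU = 0, so Q = W = nRT ln(V₂/V₁).
Q = (3.07)(8.314)(594) ln(22.5/7.79) = 15161 × 1.061 = 16081 J.

Q ≈ 16100 J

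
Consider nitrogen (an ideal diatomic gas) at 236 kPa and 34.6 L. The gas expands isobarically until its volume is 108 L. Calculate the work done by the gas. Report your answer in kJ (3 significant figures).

W ≈ 17.3 kJ

Isobaric: W = P ΔV.
W = (236 kPa)(108 − 34.6 L) = (236)(73.4) = 17322 J.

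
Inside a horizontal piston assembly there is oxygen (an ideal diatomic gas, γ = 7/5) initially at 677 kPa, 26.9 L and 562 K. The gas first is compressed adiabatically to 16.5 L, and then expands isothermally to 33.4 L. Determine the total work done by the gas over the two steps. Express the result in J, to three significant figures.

W_total ≈ 5780 J

Step 1 (adiabatic): W = (P₁V₁ − P₂V₂)/(γ−1) = (18211 − 22144)/0.4 = -9831 J.
After step 1: P = 1342 kPa, V = 16.5 L, T = 683.4 K.
Step 2 (isothermal): W = P₁V₁ ln(V₂/V₁) = (22144) ln(33.4/16.5) = 15616 J.
W_total = -9831 + 15616 = 5785 J.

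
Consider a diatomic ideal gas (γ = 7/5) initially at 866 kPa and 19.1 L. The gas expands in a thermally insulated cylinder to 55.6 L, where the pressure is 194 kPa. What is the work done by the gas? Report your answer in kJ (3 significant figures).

Adiabatic: W = (P₁V₁ − P₂V₂)/(γ − 1) with γ = 7/5.
P₁V₁ = 16541 J, P₂V₂ = 10786 J.
W = (16541 − 10786) / 0.4 = 14386 J.

W ≈ 14.4 kJ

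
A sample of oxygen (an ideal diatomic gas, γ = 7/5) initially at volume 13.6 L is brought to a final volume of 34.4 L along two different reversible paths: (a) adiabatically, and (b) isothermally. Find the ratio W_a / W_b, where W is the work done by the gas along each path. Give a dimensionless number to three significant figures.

Path (a) adiabatic: W = P₁V₁(1 − (V₁/V₂)^(γ−1))/(γ−1) → W_a/(P₁V₁) = 0.7752.
Path (b) isothermal: W = P₁V₁ ln(V₂/V₁) → W_b/(P₁V₁) = 0.928.
W_a / W_b = 0.7752 / 0.928 = 0.8354.

W_a / W_b ≈ 0.835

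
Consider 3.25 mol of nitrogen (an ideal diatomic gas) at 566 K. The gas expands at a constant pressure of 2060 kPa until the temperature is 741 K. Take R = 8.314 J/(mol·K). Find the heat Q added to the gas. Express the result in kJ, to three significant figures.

Isobaric: W = nRΔT = (3.25)(8.314)(175) = 4729 J.
ΔU = nCᵥΔT with Cᵥ = 5R/2: ΔU = (3.25)(20.79)(175) = 11821 J.
Q = ΔU + W = 11821 + 4729 = 16550 J.

Q ≈ 16.6 kJ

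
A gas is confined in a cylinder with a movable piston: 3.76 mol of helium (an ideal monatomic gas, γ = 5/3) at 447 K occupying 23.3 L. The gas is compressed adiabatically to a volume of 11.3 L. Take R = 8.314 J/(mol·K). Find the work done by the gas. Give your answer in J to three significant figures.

W ≈ -13000 J

Adiabatic: TV^(γ−1) = const with γ = 5/3.
T₂ = T₁ (V₁/V₂)^(γ−1) = 447 × (23.3/11.3)^0.667 = 447 × 1.62 = 724.1 K.
W_by = nCᵥ(T₁ − T₂) = (3.76)(12.47)(447 − 724.1) = -12996 J.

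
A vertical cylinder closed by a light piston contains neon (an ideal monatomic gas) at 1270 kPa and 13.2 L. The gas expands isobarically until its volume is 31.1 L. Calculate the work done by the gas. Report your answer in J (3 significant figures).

W ≈ 22700 J

Isobaric: W = P ΔV.
W = (1270 kPa)(31.1 − 13.2 L) = (1270)(17.9) = 22733 J.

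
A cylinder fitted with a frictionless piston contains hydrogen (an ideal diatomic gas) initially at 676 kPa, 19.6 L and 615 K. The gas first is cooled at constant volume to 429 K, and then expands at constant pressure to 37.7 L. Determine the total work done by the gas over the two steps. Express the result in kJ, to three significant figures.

Step 1 (isochoric): W = 0 (constant volume).
After step 1: P = 471.6 kPa (V unchanged).
Step 2 (isobaric): W = PΔV = (471.6 kPa)(37.7 − 19.6 L) = 8535 J.
W_total = 0 + 8535 = 8535 J.

W_total ≈ 8.54 kJ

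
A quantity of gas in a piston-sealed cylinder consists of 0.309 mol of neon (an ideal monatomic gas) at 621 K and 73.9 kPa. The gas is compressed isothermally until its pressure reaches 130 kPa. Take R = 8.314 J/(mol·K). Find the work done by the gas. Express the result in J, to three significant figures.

W ≈ -901 J

Isothermal process: W = nRT ln(V₂/V₁) = nRT ln(P₁/P₂).
W = (0.309)(8.314)(621) × ln(73.9/130)
  = 1595 × ln(0.5685) = 1595 × -0.5648
W_by_gas = -901.1 J.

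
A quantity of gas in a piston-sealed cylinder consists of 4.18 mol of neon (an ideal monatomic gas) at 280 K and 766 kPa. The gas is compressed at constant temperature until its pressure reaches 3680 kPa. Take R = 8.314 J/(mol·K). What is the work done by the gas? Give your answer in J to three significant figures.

Isothermal process: W = nRT ln(V₂/V₁) = nRT ln(P₁/P₂).
W = (4.18)(8.314)(280) × ln(766/3680)
  = 9731 × ln(0.2082) = 9731 × -1.569
W_by_gas = -15272 J.

W ≈ -15300 J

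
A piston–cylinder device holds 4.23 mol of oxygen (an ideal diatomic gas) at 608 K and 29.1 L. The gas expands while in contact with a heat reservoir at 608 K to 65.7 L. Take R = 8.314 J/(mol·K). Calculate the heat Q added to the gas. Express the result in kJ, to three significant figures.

Q ≈ 17.4 kJ

Isothermal ⇒ ΔU = 0, so Q = W = nRT ln(V₂/V₁).
Q = (4.23)(8.314)(608) ln(65.7/29.1) = 21382 × 0.8144 = 17413 J.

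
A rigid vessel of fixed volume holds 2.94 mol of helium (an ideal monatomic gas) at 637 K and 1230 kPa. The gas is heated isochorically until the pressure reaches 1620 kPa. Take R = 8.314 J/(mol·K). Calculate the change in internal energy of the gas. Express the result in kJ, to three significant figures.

ΔU ≈ 7.41 kJ

Constant volume ⇒ W = 0, so Q = ΔU = nCᵥΔT with Cᵥ = 3R/2 = 12.47 J/(mol·K).
At constant V, T₂/T₁ = P₂/P₁ ⇒ ΔT = T₁(P₂/P₁ − 1) = 637·(1620/1230 − 1) = 202 K.
ΔU = (2.94)(12.47)(202) = 7405 J.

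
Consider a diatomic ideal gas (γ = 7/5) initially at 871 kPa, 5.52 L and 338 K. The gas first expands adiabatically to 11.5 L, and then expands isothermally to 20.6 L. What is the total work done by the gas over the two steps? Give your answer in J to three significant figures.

W_total ≈ 5150 J

Step 1 (adiabatic): W = (P₁V₁ − P₂V₂)/(γ−1) = (4808 − 3585)/0.4 = 3058 J.
After step 1: P = 311.7 kPa, V = 11.5 L, T = 252 K.
Step 2 (isothermal): W = P₁V₁ ln(V₂/V₁) = (3585) ln(20.6/11.5) = 2090 J.
W_total = 3058 + 2090 = 5148 J.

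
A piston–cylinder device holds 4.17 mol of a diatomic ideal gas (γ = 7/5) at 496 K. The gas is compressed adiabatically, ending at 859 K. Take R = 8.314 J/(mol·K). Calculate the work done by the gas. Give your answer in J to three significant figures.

Adiabatic ⇒ Q = 0, so W_by = −ΔU = nCᵥ(T₁ − T₂).
Cᵥ = 5R/2 = 20.79 J/(mol·K).
W = (4.17)(20.79)(496 − 859) = -31462 J.

W ≈ -31500 J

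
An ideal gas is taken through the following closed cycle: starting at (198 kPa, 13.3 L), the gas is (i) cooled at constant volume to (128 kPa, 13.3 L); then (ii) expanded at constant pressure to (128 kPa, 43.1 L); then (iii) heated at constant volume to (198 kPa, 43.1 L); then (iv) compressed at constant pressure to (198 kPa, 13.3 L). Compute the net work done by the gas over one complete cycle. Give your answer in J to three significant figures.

W_net ≈ -2090 J

Constant-volume legs do no work.
W(ii) = (128)(43.1 − 13.3) = 3814 J; W(iv) = (198)(13.3 − 43.1) = -5900 J.
W_net = 3814 − 5900 = -2086 J (the counter-clockwise enclosed area).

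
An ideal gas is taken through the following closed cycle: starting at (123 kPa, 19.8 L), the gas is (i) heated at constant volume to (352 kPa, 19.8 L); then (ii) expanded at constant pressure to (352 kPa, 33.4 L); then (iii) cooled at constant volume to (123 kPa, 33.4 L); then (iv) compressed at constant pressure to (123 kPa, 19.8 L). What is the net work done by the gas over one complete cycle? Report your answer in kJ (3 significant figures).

W_net ≈ 3.11 kJ

Constant-volume legs do no work.
W(ii) = (352)(33.4 − 19.8) = 4787 J; W(iv) = (123)(19.8 − 33.4) = -1673 J.
W_net = 4787 − 1673 = 3114 J (the clockwise enclosed area).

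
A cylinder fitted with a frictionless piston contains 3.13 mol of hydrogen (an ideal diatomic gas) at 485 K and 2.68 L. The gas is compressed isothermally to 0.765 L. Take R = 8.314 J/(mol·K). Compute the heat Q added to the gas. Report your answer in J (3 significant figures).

Q ≈ -15800 J

Isothermal ⇒ ΔU = 0, so Q = W = nRT ln(V₂/V₁).
Q = (3.13)(8.314)(485) ln(0.765/2.68) = 12621 × -1.254 = -15823 J.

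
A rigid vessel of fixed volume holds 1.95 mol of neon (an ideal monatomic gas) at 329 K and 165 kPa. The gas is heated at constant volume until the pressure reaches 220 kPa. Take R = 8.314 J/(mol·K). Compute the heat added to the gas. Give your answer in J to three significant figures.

Q ≈ 2670 J

Constant volume ⇒ W = 0, so Q = ΔU = nCᵥΔT with Cᵥ = 3R/2 = 12.47 J/(mol·K).
At constant V, T₂/T₁ = P₂/P₁ ⇒ ΔT = T₁(P₂/P₁ − 1) = 329·(220/165 − 1) = 109.7 K.
ΔU = (1.95)(12.47)(109.7) = 2667 J.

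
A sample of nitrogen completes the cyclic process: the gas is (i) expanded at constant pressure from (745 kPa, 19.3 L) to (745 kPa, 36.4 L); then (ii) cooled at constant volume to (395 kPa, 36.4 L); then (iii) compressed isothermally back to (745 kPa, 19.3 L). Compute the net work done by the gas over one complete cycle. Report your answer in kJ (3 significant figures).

Leg (i): W = PΔV = (745)(36.4 − 19.3) = 12739 J.
Leg (ii): W = 0.
Leg (iii): W = PᵢVᵢ ln(V_f/Vᵢ) = (14378) ln(19.3/36.4) = -9122 J.
W_net = 12739 − 9122 = 3617 J.

W_net ≈ 3.62 kJ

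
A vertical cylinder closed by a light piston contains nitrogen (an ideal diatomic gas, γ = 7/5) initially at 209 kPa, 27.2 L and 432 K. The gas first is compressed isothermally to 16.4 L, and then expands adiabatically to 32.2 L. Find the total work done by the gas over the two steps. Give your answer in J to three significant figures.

W_total ≈ 485 J

Step 1 (isothermal): W = P₁V₁ ln(V₂/V₁) = (5685) ln(16.4/27.2) = -2876 J.
After step 1: P = 346.6 kPa, V = 16.4 L, T = 432 K.
Step 2 (adiabatic): W = (P₁V₁ − P₂V₂)/(γ−1) = (5685 − 4340)/0.4 = 3361 J.
W_total = -2876 + 3361 = 485.3 J.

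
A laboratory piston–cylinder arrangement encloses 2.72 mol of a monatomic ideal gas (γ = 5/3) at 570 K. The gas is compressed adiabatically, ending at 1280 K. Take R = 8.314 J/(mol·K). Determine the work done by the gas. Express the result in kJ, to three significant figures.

W ≈ -24.1 kJ

Adiabatic ⇒ Q = 0, so W_by = −ΔU = nCᵥ(T₁ − T₂).
Cᵥ = 3R/2 = 12.47 J/(mol·K).
W = (2.72)(12.47)(570 − 1280) = -24084 J.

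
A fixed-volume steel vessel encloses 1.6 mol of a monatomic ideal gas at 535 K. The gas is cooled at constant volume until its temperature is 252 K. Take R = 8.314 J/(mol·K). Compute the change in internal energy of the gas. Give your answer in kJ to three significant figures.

ΔU ≈ -5.65 kJ

Constant volume ⇒ W = 0, so Q = ΔU = nCᵥΔT with Cᵥ = 3R/2 = 12.47 J/(mol·K).
ΔU = (1.6)(12.47)(252 − 535) = -5647 J.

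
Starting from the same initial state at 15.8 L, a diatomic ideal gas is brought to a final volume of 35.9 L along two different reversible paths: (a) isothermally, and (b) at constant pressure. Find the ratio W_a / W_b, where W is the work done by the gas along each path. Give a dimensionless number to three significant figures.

W_a / W_b ≈ 0.645

Path (a) isothermal: W = P₁V₁ ln(V₂/V₁) → W_a/(P₁V₁) = 0.8207.
Path (b) isobaric: W = P₁(V₂ − V₁) → W_b/(P₁V₁) = 1.272.
W_a / W_b = 0.8207 / 1.272 = 0.6451.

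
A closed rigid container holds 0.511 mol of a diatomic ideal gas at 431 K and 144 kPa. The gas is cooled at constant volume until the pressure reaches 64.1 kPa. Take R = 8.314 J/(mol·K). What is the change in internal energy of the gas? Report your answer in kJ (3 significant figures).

ΔU ≈ -2.54 kJ

Constant volume ⇒ W = 0, so Q = ΔU = nCᵥΔT with Cᵥ = 5R/2 = 20.79 J/(mol·K).
At constant V, T₂/T₁ = P₂/P₁ ⇒ ΔT = T₁(P₂/P₁ − 1) = 431·(64.1/144 − 1) = -239.1 K.
ΔU = (0.511)(20.79)(-239.1) = -2540 J.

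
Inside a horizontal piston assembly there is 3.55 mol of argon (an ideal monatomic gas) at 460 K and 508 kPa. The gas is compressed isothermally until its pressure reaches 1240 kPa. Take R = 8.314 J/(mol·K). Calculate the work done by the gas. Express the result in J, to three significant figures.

W ≈ -12100 J

Isothermal process: W = nRT ln(V₂/V₁) = nRT ln(P₁/P₂).
W = (3.55)(8.314)(460) × ln(508/1240)
  = 13577 × ln(0.4097) = 13577 × -0.8924
W_by_gas = -12116 J.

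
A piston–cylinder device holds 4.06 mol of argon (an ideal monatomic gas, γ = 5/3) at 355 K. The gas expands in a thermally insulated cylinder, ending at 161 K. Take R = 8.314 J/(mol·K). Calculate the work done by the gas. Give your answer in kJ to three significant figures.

W ≈ 9.82 kJ

Adiabatic ⇒ Q = 0, so W_by = −ΔU = nCᵥ(T₁ − T₂).
Cᵥ = 3R/2 = 12.47 J/(mol·K).
W = (4.06)(12.47)(355 − 161) = 9823 J.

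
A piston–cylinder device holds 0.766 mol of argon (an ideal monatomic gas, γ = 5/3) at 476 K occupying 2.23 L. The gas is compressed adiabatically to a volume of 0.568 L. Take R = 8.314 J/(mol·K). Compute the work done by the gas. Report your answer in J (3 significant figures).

Adiabatic: TV^(γ−1) = const with γ = 5/3.
T₂ = T₁ (V₁/V₂)^(γ−1) = 476 × (2.23/0.568)^0.667 = 476 × 2.489 = 1185 K.
W_by = nCᵥ(T₁ − T₂) = (0.766)(12.47)(476 − 1185) = -6769 J.

W ≈ -6770 J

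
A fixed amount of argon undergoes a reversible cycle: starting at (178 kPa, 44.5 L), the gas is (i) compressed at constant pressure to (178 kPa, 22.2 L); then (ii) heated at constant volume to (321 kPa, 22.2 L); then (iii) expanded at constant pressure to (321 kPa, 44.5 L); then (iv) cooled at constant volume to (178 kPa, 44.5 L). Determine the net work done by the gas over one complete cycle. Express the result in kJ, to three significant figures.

Constant-volume legs do no work.
W(i) = (178)(22.2 − 44.5) = -3969 J; W(iii) = (321)(44.5 − 22.2) = 7158 J.
W_net = -3969 + 7158 = 3189 J (the clockwise enclosed area).

W_net ≈ 3.19 kJ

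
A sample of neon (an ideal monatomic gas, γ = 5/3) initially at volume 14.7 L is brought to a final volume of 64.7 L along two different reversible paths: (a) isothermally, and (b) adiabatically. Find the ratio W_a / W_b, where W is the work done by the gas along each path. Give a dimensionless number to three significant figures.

W_a / W_b ≈ 1.57

Path (a) isothermal: W = P₁V₁ ln(V₂/V₁) → W_a/(P₁V₁) = 1.482.
Path (b) adiabatic: W = P₁V₁(1 − (V₁/V₂)^(γ−1))/(γ−1) → W_b/(P₁V₁) = 0.9415.
W_a / W_b = 1.482 / 0.9415 = 1.574.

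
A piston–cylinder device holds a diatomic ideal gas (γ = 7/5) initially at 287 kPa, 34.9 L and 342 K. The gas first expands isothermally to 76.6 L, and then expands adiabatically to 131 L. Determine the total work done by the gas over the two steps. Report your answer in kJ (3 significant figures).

Step 1 (isothermal): W = P₁V₁ ln(V₂/V₁) = (10016) ln(76.6/34.9) = 7874 J.
After step 1: P = 130.8 kPa, V = 76.6 L, T = 342 K.
Step 2 (adiabatic): W = (P₁V₁ − P₂V₂)/(γ−1) = (10016 − 8081)/0.4 = 4837 J.
W_total = 7874 + 4837 = 12711 J.

W_total ≈ 12.7 kJ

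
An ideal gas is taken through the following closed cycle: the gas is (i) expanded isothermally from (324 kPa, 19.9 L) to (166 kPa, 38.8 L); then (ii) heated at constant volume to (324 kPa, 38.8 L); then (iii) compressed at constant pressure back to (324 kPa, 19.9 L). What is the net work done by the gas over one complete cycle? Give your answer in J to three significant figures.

Leg (i): W = PᵢVᵢ ln(V_f/Vᵢ) = (6448) ln(38.8/19.9) = 4305 J.
Leg (ii): W = 0.
Leg (iii): W = PΔV = (324)(19.9 − 38.8) = -6124 J.
W_net = 4305 − 6124 = -1819 J.

W_net ≈ -1820 J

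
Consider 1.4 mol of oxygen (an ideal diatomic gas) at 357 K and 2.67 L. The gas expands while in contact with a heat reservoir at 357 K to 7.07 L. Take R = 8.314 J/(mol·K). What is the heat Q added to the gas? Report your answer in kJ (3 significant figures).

Q ≈ 4.05 kJ

Isothermal ⇒ ΔU = 0, so Q = W = nRT ln(V₂/V₁).
Q = (1.4)(8.314)(357) ln(7.07/2.67) = 4155 × 0.9738 = 4046 J.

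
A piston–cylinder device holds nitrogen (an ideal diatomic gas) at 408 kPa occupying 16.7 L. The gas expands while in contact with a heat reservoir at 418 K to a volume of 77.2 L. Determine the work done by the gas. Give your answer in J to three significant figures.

Isothermal: W = nRT ln(V₂/V₁) = P₁V₁ ln(V₂/V₁).
P₁V₁ = (408 kPa)(16.7 L) = 6814 J.
W = 6814 × ln(77.2/16.7) = 6814 × 1.531
W_by_gas = 10432 J.

W ≈ 10400 J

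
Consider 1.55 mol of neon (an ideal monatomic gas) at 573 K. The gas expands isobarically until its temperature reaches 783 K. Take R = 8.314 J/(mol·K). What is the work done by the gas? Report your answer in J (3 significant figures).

W ≈ 2710 J

Isobaric: W = P ΔV = nR ΔT.
W = (1.55)(8.314)(783 − 573) = 2706 J.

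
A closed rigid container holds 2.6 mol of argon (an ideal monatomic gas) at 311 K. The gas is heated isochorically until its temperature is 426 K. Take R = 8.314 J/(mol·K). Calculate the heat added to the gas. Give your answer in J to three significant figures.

Constant volume ⇒ W = 0, so Q = ΔU = nCᵥΔT with Cᵥ = 3R/2 = 12.47 J/(mol·K).
ΔU = (2.6)(12.47)(426 − 311) = 3729 J.

Q ≈ 3730 J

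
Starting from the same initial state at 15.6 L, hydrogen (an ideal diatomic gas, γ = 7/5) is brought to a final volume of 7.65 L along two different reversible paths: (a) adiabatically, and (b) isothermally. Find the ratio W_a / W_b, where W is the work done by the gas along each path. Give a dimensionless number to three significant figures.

Path (a) adiabatic: W = P₁V₁(1 − (V₁/V₂)^(γ−1))/(γ−1) → W_a/(P₁V₁) = -0.8245.
Path (b) isothermal: W = P₁V₁ ln(V₂/V₁) → W_b/(P₁V₁) = -0.7126.
W_a / W_b = -0.8245 / -0.7126 = 1.157.

W_a / W_b ≈ 1.16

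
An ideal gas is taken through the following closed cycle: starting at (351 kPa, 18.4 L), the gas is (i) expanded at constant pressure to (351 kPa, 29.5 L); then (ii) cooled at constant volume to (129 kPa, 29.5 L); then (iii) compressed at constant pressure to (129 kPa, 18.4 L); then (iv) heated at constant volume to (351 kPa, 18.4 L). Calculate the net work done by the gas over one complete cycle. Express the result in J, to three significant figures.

Constant-volume legs do no work.
W(i) = (351)(29.5 − 18.4) = 3896 J; W(iii) = (129)(18.4 − 29.5) = -1432 J.
W_net = 3896 − 1432 = 2464 J (the clockwise enclosed area).

W_net ≈ 2460 J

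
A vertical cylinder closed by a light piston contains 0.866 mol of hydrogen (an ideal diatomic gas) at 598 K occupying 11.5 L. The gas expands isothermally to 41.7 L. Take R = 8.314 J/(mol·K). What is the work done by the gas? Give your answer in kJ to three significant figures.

Isothermal: W = nRT ln(V₂/V₁).
W = (0.866)(8.314)(598) × ln(41.7/11.5)
  = 4306 × 1.288
W_by_gas = 5546 J.

W ≈ 5.55 kJ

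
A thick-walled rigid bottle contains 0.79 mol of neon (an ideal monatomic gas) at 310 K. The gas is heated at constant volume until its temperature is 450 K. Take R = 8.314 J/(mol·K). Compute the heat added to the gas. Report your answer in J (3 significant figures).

Q ≈ 1380 J

Constant volume ⇒ W = 0, so Q = ΔU = nCᵥΔT with Cᵥ = 3R/2 = 12.47 J/(mol·K).
ΔU = (0.79)(12.47)(450 − 310) = 1379 J.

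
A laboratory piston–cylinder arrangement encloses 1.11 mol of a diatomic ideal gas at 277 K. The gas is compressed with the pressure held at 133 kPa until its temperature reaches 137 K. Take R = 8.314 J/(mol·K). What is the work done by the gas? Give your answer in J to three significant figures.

Isobaric: W = P ΔV = nR ΔT.
W = (1.11)(8.314)(137 − 277) = -1292 J.

W ≈ -1290 J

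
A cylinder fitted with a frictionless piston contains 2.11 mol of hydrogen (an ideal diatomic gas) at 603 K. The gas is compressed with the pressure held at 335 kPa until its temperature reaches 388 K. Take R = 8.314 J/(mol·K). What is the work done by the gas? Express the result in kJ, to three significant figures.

Isobaric: W = P ΔV = nR ΔT.
W = (2.11)(8.314)(388 − 603) = -3772 J.

W ≈ -3.77 kJ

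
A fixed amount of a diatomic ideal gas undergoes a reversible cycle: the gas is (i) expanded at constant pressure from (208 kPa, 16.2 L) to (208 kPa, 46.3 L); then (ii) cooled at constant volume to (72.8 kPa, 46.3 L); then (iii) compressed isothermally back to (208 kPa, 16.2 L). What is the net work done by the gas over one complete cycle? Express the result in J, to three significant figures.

Leg (i): W = PΔV = (208)(46.3 − 16.2) = 6261 J.
Leg (ii): W = 0.
Leg (iii): W = PᵢVᵢ ln(V_f/Vᵢ) = (3371) ln(16.2/46.3) = -3540 J.
W_net = 6261 − 3540 = 2721 J.

W_net ≈ 2720 J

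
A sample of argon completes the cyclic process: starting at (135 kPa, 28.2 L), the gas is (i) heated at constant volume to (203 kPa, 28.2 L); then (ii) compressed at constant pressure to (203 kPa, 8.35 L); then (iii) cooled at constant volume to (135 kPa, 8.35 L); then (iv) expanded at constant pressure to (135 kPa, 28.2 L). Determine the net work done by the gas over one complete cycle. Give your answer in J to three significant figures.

Constant-volume legs do no work.
W(ii) = (203)(8.35 − 28.2) = -4030 J; W(iv) = (135)(28.2 − 8.35) = 2680 J.
W_net = -4030 + 2680 = -1350 J (the counter-clockwise enclosed area).

W_net ≈ -1350 J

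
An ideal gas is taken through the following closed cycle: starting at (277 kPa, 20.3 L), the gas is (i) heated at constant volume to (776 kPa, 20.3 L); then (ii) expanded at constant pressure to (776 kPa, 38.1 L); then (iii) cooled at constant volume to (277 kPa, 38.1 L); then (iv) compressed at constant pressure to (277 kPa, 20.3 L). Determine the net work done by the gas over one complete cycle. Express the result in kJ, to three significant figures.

Constant-volume legs do no work.
W(ii) = (776)(38.1 − 20.3) = 13813 J; W(iv) = (277)(20.3 − 38.1) = -4931 J.
W_net = 13813 − 4931 = 8882 J (the clockwise enclosed area).

W_net ≈ 8.88 kJ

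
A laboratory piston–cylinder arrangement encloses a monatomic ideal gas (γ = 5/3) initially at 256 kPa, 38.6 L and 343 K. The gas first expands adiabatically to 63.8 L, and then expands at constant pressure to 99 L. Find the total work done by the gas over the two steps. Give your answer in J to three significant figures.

Step 1 (adiabatic): W = (P₁V₁ − P₂V₂)/(γ−1) = (9882 − 7069)/0.667 = 4219 J.
After step 1: P = 110.8 kPa, V = 63.8 L, T = 245.4 K.
Step 2 (isobaric): W = PΔV = (110.8 kPa)(99 − 63.8 L) = 3900 J.
W_total = 4219 + 3900 = 8119 J.

W_total ≈ 8120 J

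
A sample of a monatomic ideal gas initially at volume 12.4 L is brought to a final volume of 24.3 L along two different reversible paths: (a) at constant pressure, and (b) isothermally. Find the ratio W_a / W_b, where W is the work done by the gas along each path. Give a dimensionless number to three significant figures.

Path (a) isobaric: W = P₁(V₂ − V₁) → W_a/(P₁V₁) = 0.9597.
Path (b) isothermal: W = P₁V₁ ln(V₂/V₁) → W_b/(P₁V₁) = 0.6728.
W_a / W_b = 0.9597 / 0.6728 = 1.426.

W_a / W_b ≈ 1.43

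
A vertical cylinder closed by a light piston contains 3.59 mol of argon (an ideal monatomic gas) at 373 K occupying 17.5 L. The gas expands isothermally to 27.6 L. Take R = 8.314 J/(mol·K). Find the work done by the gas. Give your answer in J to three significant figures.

W ≈ 5070 J

Isothermal: W = nRT ln(V₂/V₁).
W = (3.59)(8.314)(373) × ln(27.6/17.5)
  = 11133 × 0.4556
W_by_gas = 5072 J.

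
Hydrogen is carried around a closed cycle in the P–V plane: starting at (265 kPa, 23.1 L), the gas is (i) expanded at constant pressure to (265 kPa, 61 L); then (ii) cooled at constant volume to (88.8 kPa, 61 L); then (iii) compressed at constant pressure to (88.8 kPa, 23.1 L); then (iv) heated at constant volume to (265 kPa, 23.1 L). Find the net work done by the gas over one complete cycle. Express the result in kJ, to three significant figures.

Constant-volume legs do no work.
W(i) = (265)(61 − 23.1) = 10044 J; W(iii) = (88.8)(23.1 − 61) = -3366 J.
W_net = 10044 − 3366 = 6678 J (the clockwise enclosed area).

W_net ≈ 6.68 kJ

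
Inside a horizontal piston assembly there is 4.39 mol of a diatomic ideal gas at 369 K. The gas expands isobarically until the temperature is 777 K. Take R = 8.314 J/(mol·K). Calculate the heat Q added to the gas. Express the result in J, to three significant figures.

Q ≈ 52100 J

Isobaric: W = nRΔT = (4.39)(8.314)(408) = 14891 J.
ΔU = nCᵥΔT with Cᵥ = 5R/2: ΔU = (4.39)(20.79)(408) = 37228 J.
Q = ΔU + W = 37228 + 14891 = 52120 J.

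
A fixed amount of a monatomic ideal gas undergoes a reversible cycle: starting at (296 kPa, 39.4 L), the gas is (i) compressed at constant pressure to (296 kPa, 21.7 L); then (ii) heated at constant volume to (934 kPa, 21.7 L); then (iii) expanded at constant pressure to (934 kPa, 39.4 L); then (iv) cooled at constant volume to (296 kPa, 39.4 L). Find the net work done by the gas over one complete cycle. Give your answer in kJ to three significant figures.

Constant-volume legs do no work.
W(i) = (296)(21.7 − 39.4) = -5239 J; W(iii) = (934)(39.4 − 21.7) = 16532 J.
W_net = -5239 + 16532 = 11293 J (the clockwise enclosed area).

W_net ≈ 11.3 kJ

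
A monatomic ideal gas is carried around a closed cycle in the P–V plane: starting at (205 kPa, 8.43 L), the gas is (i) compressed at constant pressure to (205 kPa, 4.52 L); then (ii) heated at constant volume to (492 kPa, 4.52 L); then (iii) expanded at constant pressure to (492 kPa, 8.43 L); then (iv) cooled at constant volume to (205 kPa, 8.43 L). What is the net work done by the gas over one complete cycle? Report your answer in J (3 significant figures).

Constant-volume legs do no work.
W(i) = (205)(4.52 − 8.43) = -801.6 J; W(iii) = (492)(8.43 − 4.52) = 1924 J.
W_net = -801.6 + 1924 = 1122 J (the clockwise enclosed area).

W_net ≈ 1120 J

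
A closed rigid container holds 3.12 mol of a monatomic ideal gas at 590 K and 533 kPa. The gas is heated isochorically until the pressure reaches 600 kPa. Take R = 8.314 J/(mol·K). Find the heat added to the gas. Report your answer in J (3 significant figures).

Constant volume ⇒ W = 0, so Q = ΔU = nCᵥΔT with Cᵥ = 3R/2 = 12.47 J/(mol·K).
At constant V, T₂/T₁ = P₂/P₁ ⇒ ΔT = T₁(P₂/P₁ − 1) = 590·(600/533 − 1) = 74.17 K.
ΔU = (3.12)(12.47)(74.17) = 2886 J.

Q ≈ 2890 J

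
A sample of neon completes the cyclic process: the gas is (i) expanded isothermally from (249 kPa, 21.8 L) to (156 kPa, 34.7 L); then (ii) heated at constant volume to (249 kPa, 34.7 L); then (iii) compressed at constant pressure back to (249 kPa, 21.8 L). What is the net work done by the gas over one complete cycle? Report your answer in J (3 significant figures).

W_net ≈ -689 J

Leg (i): W = PᵢVᵢ ln(V_f/Vᵢ) = (5428) ln(34.7/21.8) = 2523 J.
Leg (ii): W = 0.
Leg (iii): W = PΔV = (249)(21.8 − 34.7) = -3212 J.
W_net = 2523 − 3212 = -688.9 J.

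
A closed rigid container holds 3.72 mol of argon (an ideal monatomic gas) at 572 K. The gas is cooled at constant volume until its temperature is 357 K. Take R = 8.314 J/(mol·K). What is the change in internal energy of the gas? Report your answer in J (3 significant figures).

Constant volume ⇒ W = 0, so Q = ΔU = nCᵥΔT with Cᵥ = 3R/2 = 12.47 J/(mol·K).
ΔU = (3.72)(12.47)(357 − 572) = -9974 J.

ΔU ≈ -9970 J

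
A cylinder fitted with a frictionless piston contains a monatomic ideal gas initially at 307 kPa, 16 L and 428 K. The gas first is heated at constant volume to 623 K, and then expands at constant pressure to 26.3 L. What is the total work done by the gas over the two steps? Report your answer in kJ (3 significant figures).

Step 1 (isochoric): W = 0 (constant volume).
After step 1: P = 446.9 kPa (V unchanged).
Step 2 (isobaric): W = PΔV = (446.9 kPa)(26.3 − 16 L) = 4603 J.
W_total = 0 + 4603 = 4603 J.

W_total ≈ 4.60 kJ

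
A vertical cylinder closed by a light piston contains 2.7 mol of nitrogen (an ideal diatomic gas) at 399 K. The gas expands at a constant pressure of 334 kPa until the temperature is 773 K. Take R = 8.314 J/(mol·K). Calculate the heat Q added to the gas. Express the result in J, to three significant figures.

Isobaric: W = nRΔT = (2.7)(8.314)(374) = 8395 J.
ΔU = nCᵥΔT with Cᵥ = 5R/2: ΔU = (2.7)(20.79)(374) = 20989 J.
Q = ΔU + W = 20989 + 8395 = 29384 J.

Q ≈ 29400 J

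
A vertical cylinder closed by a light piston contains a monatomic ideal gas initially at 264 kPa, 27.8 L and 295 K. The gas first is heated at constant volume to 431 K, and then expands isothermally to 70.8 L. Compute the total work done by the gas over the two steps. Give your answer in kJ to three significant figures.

W_total ≈ 10.0 kJ

Step 1 (isochoric): W = 0 (constant volume).
After step 1: P = 385.7 kPa (V unchanged).
Step 2 (isothermal): W = P₁V₁ ln(V₂/V₁) = (10723) ln(70.8/27.8) = 10024 J.
W_total = 0 + 10024 = 10024 J.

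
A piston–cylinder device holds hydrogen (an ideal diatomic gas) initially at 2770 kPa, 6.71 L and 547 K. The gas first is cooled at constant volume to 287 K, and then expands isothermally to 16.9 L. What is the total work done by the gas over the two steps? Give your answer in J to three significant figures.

Step 1 (isochoric): W = 0 (constant volume).
After step 1: P = 1453 kPa (V unchanged).
Step 2 (isothermal): W = P₁V₁ ln(V₂/V₁) = (9752) ln(16.9/6.71) = 9008 J.
W_total = 0 + 9008 = 9008 J.

W_total ≈ 9010 J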